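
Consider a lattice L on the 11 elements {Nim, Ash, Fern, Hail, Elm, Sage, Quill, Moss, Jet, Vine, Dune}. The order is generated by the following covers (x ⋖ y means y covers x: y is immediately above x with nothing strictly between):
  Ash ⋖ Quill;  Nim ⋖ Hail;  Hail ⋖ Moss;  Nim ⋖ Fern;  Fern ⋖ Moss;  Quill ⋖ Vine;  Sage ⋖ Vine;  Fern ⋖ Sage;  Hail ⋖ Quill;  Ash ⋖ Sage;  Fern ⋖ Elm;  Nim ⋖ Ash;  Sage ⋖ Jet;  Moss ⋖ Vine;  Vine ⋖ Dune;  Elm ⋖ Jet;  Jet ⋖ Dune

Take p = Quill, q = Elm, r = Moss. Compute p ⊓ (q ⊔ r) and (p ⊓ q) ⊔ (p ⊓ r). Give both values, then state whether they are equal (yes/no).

Quill; Hail; no

q ⊔ r = Dune, so p ⊓ (q ⊔ r) = Quill ⊓ Dune = Quill.
p ⊓ q = Nim and p ⊓ r = Hail, so (p ⊓ q) ⊔ (p ⊓ r) = Nim ⊔ Hail = Hail.
Equal: no.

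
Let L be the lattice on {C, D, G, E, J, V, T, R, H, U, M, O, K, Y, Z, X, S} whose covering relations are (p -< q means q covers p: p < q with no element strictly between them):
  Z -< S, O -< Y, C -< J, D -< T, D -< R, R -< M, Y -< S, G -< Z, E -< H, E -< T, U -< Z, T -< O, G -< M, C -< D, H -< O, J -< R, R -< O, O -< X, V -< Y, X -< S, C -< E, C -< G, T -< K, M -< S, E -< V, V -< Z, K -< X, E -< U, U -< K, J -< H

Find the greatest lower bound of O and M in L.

Common lower bounds of {O, M}: C, D, J, R.
The greatest among these is R.

R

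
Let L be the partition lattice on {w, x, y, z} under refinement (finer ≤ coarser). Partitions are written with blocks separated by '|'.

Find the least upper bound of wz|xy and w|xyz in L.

The join of wz|xy and w|xyz merges any blocks that overlap across the partitions, giving wxyz.

wxyz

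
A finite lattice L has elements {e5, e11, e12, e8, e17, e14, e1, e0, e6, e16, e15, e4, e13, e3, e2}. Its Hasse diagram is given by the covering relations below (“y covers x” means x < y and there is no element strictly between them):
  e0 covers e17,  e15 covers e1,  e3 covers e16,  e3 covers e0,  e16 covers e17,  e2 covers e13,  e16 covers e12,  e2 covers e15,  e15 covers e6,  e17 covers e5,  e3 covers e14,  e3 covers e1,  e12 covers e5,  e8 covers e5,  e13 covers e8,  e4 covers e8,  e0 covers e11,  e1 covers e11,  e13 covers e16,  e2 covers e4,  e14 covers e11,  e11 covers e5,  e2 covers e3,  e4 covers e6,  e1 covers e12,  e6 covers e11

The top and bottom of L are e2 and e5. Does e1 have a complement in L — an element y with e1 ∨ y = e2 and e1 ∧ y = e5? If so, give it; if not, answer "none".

e8

Need y with e1 ∨ y = e2 and e1 ∧ y = e5.
Checking each element gives: e8.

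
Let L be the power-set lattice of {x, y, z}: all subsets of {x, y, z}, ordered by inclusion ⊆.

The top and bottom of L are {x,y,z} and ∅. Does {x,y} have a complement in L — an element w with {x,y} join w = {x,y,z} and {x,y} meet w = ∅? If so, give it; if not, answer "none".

Need w with {x,y} ∨ w = {x,y,z} and {x,y} ∧ w = ∅.
Checking each element gives: {z}.

{z}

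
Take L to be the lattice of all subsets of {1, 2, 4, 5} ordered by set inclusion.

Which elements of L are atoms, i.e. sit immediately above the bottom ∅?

The atoms are exactly the elements that cover ∅: {1}, {2}, {4}, {5}.

{1}, {2}, {4}, {5}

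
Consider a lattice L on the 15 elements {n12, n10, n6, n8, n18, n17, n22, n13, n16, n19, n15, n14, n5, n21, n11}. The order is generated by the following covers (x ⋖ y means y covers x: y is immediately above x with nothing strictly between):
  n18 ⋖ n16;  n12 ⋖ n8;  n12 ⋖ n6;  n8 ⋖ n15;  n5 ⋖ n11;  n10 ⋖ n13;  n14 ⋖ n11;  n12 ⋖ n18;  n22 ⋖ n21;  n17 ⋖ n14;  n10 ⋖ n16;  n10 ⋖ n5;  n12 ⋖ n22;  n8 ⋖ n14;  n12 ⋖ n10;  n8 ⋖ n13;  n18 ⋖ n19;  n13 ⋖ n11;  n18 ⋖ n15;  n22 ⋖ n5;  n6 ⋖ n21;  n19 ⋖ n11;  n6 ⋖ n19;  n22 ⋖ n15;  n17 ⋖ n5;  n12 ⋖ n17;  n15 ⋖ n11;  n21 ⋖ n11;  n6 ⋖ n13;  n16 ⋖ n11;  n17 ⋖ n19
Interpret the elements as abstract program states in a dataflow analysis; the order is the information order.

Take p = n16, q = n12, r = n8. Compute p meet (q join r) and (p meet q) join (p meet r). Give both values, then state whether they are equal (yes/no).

n12; n12; yes

q join r = n8, so p meet (q join r) = n16 meet n8 = n12.
p meet q = n12 and p meet r = n12, so (p meet q) join (p meet r) = n12 join n12 = n12.
Equal: yes.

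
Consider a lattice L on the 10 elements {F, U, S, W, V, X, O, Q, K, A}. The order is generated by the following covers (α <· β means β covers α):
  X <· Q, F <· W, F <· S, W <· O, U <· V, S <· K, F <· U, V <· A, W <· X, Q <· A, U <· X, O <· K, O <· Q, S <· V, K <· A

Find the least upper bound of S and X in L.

Common upper bounds of {S, X}: A.
The least among these is A.

A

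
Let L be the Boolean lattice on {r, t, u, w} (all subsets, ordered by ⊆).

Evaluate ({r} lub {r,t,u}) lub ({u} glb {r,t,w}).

{r} ∨ {r,t,u} = {r,t,u}
{u} ∧ {r,t,w} = {}
{r,t,u} ∨ {} = {r,t,u}

{r,t,u}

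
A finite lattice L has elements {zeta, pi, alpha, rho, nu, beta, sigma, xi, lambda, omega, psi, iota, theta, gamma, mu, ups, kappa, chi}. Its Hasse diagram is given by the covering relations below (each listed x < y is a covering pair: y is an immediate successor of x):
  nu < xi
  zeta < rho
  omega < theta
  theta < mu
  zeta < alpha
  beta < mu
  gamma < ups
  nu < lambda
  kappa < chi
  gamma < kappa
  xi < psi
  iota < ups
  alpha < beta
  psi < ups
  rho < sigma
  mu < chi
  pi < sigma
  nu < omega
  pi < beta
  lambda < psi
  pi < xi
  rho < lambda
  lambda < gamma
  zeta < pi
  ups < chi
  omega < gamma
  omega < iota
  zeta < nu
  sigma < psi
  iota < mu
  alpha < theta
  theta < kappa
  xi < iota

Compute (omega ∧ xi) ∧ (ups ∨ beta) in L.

omega ∧ xi = nu
ups ∨ beta = chi
nu ∧ chi = nu

nu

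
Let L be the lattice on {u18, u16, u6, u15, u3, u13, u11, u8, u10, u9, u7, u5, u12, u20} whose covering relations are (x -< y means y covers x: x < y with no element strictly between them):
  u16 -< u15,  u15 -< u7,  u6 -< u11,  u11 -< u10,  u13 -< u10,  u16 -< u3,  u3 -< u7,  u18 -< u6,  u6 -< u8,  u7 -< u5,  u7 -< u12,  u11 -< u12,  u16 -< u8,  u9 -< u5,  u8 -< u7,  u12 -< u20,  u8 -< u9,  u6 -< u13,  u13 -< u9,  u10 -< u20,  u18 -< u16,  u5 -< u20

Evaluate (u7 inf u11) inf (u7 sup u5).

u6

u7 ∧ u11 = u6
u7 ∨ u5 = u5
u6 ∧ u5 = u6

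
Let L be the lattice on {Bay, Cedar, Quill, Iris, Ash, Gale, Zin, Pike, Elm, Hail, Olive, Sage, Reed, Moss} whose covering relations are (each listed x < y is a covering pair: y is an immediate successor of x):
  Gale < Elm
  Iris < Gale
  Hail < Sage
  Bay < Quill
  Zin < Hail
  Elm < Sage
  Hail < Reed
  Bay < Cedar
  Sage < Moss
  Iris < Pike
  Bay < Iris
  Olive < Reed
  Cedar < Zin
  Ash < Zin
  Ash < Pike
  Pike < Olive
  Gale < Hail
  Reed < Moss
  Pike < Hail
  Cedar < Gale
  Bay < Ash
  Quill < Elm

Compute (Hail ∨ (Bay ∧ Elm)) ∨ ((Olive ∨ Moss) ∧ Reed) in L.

Bay ∧ Elm = Bay
Hail ∨ Bay = Hail
Olive ∨ Moss = Moss
Moss ∧ Reed = Reed
Hail ∨ Reed = Reed

Reed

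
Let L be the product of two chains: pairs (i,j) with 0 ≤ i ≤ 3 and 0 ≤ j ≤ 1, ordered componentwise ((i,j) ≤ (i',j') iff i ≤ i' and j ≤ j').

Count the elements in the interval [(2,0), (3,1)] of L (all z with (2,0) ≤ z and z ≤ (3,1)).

4

The interval [(2,0), (3,1)] = {(2,0), (2,1), (3,0), (3,1)}, which has 4 elements.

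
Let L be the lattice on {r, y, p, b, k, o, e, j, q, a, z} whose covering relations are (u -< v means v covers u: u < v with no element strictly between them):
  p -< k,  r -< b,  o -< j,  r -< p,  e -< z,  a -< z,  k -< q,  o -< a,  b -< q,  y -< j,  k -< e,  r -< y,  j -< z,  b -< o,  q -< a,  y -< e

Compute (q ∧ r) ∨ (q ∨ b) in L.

q ∧ r = r
q ∨ b = q
r ∨ q = q

q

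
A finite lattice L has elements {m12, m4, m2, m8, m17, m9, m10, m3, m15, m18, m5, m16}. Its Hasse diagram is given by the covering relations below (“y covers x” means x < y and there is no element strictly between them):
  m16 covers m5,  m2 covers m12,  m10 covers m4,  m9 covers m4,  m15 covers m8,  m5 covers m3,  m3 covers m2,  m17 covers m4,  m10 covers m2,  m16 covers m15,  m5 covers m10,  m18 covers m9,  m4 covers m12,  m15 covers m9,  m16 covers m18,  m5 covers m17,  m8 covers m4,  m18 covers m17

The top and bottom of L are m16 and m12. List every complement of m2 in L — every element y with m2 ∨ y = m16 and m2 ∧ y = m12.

m15, m18, m8, m9

Need y with m2 ∨ y = m16 and m2 ∧ y = m12.
Checking each element gives: m15, m18, m8, m9.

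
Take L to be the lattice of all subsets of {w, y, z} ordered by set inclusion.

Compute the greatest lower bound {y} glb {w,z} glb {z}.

∅

Under ⊆, meet is intersection: {y} ∩ {w,z} ∩ {z} = ∅.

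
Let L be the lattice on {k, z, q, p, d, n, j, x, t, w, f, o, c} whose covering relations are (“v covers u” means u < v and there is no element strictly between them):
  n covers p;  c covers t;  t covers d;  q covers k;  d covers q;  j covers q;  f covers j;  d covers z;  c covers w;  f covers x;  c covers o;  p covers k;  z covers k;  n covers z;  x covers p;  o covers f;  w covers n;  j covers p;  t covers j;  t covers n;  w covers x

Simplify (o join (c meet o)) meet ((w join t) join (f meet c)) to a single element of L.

o

c ∧ o = o
o ∨ o = o
w ∨ t = c
f ∧ c = f
c ∨ f = c
o ∧ c = o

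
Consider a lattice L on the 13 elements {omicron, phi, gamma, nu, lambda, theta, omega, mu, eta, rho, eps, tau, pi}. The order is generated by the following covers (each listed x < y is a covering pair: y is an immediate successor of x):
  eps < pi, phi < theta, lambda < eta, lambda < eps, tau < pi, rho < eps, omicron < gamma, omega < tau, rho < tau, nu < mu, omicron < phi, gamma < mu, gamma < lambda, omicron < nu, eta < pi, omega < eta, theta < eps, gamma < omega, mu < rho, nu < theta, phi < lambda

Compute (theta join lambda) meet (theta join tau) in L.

theta ∨ lambda = eps
theta ∨ tau = pi
eps ∧ pi = eps

eps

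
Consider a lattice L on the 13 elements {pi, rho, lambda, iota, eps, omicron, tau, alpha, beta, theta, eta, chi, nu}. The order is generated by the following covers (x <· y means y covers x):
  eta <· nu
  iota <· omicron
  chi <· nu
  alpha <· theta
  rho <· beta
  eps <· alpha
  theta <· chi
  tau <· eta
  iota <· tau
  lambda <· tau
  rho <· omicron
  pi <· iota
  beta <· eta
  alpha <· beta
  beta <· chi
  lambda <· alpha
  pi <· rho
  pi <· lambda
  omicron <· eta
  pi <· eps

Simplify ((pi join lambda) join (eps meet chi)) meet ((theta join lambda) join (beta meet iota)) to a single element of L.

alpha

pi ∨ lambda = lambda
eps ∧ chi = eps
lambda ∨ eps = alpha
theta ∨ lambda = theta
beta ∧ iota = pi
theta ∨ pi = theta
alpha ∧ theta = alpha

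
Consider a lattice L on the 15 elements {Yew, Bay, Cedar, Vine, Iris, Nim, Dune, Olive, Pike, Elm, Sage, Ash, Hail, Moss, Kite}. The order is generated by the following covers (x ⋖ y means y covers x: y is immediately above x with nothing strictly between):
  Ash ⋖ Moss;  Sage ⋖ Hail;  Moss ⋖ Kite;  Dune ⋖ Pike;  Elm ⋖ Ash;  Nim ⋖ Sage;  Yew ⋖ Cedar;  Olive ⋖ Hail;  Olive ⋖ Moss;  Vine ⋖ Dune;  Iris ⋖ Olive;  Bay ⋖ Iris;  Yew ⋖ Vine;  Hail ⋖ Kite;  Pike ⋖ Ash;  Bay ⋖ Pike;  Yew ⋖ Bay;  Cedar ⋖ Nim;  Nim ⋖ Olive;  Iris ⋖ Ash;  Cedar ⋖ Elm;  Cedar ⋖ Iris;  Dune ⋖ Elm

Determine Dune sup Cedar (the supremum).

Elm

Common upper bounds of {Dune, Cedar}: Ash, Elm, Kite, Moss.
The least among these is Elm.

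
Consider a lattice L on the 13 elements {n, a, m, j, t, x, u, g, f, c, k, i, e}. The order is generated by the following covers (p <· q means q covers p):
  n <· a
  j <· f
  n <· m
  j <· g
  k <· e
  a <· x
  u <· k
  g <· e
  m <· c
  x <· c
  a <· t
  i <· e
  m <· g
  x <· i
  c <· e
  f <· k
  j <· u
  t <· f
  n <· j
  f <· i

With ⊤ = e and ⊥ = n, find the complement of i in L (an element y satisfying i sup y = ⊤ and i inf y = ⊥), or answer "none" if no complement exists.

Need y with i ∨ y = e and i ∧ y = n.
Checking each element gives: m.

m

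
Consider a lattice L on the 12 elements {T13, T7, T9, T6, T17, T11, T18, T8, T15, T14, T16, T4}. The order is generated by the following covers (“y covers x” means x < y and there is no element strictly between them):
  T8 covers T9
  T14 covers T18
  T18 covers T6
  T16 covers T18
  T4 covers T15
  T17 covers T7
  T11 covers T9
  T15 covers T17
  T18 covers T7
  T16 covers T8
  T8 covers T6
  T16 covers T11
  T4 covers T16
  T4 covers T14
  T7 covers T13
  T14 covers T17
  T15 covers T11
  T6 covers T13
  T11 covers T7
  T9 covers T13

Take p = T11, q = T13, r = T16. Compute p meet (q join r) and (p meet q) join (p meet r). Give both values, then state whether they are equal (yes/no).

q join r = T16, so p meet (q join r) = T11 meet T16 = T11.
p meet q = T13 and p meet r = T11, so (p meet q) join (p meet r) = T13 join T11 = T11.
Equal: yes.

T11; T11; yes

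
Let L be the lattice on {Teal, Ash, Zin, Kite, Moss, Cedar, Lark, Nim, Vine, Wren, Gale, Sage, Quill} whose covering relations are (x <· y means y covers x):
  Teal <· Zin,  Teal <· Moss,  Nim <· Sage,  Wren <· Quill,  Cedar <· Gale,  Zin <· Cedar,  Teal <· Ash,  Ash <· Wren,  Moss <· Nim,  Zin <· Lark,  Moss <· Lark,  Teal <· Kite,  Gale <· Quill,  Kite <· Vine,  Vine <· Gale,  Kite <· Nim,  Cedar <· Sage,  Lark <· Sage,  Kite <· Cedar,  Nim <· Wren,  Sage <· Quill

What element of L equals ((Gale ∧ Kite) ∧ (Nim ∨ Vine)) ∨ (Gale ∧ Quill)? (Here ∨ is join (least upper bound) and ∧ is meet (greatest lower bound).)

Gale

Gale ∧ Kite = Kite
Nim ∨ Vine = Quill
Kite ∧ Quill = Kite
Gale ∧ Quill = Gale
Kite ∨ Gale = Gale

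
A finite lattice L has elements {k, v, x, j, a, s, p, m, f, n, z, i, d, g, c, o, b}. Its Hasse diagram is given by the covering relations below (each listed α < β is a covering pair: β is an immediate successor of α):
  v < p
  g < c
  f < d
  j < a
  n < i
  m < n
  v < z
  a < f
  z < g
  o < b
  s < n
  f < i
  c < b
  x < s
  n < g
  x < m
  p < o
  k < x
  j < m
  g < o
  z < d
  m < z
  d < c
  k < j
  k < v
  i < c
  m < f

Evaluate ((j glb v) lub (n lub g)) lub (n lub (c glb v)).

j ∧ v = k
n ∨ g = g
k ∨ g = g
c ∧ v = v
n ∨ v = g
g ∨ g = g

g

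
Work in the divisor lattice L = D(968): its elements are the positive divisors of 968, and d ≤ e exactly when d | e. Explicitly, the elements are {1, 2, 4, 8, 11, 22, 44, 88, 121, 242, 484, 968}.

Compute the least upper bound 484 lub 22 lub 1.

484

In the divisibility order, the join is the least common multiple: lcm(484, 22, 1) = 484.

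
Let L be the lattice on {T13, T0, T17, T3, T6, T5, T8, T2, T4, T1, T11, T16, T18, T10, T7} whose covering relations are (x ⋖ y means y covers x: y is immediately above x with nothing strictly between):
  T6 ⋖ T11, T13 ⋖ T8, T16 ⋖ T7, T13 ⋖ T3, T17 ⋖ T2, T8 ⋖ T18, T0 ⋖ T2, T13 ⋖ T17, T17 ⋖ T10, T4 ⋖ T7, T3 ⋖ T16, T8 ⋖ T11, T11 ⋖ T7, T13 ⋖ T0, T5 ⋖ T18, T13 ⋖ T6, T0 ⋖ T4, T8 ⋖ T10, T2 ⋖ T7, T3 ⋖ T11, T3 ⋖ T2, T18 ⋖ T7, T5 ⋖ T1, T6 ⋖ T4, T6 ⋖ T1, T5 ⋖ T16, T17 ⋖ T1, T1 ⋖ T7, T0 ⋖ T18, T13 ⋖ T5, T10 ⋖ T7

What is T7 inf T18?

T18

Common lower bounds of {T7, T18}: T0, T13, T18, T5, T8.
The greatest among these is T18.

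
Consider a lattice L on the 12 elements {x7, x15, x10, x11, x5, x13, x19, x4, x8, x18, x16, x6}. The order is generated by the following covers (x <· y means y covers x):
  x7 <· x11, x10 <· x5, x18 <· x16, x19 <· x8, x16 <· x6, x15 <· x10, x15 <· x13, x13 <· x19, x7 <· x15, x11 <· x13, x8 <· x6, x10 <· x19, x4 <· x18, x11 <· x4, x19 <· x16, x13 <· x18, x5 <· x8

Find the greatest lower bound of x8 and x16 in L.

Common lower bounds of {x8, x16}: x10, x11, x13, x15, x19, x7.
The greatest among these is x19.

x19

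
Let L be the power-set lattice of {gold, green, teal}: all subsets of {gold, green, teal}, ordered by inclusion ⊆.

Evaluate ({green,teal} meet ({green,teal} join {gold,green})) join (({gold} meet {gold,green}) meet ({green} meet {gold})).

{green,teal} ∨ {gold,green} = {gold,green,teal}
{green,teal} ∧ {gold,green,teal} = {green,teal}
{gold} ∧ {gold,green} = {gold}
{green} ∧ {gold} = {}
{gold} ∧ {} = {}
{green,teal} ∨ {} = {green,teal}

{green,teal}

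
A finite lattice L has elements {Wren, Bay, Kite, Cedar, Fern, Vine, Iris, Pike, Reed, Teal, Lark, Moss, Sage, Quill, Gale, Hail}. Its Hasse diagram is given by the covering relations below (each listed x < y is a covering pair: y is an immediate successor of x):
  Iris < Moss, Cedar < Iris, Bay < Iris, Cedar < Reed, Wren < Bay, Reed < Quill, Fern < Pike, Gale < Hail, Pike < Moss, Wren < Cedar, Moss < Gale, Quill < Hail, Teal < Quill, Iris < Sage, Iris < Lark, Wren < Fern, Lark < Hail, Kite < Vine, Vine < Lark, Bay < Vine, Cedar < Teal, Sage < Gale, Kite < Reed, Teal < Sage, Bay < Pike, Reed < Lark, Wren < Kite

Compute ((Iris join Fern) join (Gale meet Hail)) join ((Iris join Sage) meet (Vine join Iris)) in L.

Gale

Iris ∨ Fern = Moss
Gale ∧ Hail = Gale
Moss ∨ Gale = Gale
Iris ∨ Sage = Sage
Vine ∨ Iris = Lark
Sage ∧ Lark = Iris
Gale ∨ Iris = Gale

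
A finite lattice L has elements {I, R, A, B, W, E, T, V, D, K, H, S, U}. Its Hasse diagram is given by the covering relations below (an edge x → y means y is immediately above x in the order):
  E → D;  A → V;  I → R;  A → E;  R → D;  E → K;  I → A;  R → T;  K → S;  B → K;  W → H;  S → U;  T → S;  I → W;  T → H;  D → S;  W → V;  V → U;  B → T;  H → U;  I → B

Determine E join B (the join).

K

Common upper bounds of {E, B}: K, S, U.
The least among these is K.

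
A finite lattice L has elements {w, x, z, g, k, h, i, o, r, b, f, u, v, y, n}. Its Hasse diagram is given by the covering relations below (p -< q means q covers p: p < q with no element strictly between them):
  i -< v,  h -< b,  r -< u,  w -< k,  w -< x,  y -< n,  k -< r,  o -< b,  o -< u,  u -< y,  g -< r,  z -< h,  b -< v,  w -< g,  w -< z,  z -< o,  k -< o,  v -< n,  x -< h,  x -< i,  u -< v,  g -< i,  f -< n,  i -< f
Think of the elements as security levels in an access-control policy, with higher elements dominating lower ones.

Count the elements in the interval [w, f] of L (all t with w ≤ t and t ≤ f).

5

The interval [w, f] = {f, g, i, w, x}, which has 5 elements.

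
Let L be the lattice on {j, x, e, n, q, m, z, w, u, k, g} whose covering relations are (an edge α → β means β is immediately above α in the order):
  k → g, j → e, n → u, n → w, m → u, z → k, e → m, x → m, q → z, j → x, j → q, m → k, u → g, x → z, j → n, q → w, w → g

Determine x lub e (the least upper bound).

m

Common upper bounds of {x, e}: g, k, m, u.
The least among these is m.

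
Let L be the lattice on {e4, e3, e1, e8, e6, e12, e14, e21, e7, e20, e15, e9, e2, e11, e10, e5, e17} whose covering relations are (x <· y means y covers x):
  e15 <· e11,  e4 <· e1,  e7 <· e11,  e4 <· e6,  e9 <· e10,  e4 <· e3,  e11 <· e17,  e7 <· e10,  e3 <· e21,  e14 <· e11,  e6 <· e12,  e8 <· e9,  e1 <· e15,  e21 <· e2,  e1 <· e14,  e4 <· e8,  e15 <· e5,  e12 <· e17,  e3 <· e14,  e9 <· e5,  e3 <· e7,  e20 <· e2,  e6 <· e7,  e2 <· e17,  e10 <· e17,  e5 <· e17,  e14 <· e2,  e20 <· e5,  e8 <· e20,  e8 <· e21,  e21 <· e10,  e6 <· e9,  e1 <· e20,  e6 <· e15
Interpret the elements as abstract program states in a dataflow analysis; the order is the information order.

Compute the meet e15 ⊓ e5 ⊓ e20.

e1

Common lower bounds of {e15, e5, e20}: e1, e4.
The greatest among these is e1.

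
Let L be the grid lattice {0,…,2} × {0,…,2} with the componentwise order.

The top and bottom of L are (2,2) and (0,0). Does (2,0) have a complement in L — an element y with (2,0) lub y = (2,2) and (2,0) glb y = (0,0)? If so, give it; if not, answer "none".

Need y with (2,0) ∨ y = (2,2) and (2,0) ∧ y = (0,0).
Checking each element gives: (0,2).

(0,2)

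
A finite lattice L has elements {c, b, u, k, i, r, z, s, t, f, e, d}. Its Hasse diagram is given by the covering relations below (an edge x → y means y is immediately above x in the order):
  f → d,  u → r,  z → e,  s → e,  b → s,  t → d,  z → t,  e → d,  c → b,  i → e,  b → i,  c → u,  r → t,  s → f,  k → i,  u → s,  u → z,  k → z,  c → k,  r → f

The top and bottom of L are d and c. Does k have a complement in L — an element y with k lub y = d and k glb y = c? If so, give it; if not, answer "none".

f

Need y with k ∨ y = d and k ∧ y = c.
Checking each element gives: f.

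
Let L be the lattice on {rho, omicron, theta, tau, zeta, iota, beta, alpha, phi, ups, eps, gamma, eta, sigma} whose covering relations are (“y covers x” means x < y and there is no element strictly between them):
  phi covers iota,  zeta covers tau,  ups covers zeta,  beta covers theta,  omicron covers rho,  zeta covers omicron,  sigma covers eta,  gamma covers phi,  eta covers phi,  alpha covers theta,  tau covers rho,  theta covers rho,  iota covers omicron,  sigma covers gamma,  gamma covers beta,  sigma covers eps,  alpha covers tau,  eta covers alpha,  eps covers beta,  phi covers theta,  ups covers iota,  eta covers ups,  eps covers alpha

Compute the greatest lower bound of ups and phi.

Common lower bounds of {ups, phi}: iota, omicron, rho.
The greatest among these is iota.

iota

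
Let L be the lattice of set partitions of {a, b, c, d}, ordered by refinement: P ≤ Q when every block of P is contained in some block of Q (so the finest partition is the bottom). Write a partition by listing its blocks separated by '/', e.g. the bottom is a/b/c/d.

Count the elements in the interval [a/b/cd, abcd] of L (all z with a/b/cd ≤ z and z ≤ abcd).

The interval [a/b/cd, abcd] = {a/b/cd, a/bcd, ab/cd, abcd, acd/b}, which has 5 elements.

5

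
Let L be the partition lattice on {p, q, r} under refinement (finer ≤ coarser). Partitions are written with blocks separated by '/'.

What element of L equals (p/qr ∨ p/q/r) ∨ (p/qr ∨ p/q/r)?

p/qr

p/qr ∨ p/q/r = p/qr
p/qr ∨ p/q/r = p/qr
p/qr ∨ p/qr = p/qr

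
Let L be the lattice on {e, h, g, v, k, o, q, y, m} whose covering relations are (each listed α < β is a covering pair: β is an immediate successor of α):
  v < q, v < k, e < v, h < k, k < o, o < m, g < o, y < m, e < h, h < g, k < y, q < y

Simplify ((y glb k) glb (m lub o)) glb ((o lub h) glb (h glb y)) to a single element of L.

y ∧ k = k
m ∨ o = m
k ∧ m = k
o ∨ h = o
h ∧ y = h
o ∧ h = h
k ∧ h = h

h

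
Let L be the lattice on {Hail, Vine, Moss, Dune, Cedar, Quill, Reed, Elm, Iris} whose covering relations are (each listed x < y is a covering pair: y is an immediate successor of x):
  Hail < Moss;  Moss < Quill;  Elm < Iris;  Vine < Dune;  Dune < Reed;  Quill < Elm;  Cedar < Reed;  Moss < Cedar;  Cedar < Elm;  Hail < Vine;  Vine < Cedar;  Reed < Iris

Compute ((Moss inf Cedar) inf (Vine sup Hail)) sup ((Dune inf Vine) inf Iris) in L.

Moss ∧ Cedar = Moss
Vine ∨ Hail = Vine
Moss ∧ Vine = Hail
Dune ∧ Vine = Vine
Vine ∧ Iris = Vine
Hail ∨ Vine = Vine

Vine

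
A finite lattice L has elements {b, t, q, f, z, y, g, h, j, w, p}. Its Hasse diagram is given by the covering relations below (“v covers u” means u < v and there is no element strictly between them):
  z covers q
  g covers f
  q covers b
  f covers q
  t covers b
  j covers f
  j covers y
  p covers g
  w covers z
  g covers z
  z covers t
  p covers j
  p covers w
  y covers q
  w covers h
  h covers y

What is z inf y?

q

Common lower bounds of {z, y}: b, q.
The greatest among these is q.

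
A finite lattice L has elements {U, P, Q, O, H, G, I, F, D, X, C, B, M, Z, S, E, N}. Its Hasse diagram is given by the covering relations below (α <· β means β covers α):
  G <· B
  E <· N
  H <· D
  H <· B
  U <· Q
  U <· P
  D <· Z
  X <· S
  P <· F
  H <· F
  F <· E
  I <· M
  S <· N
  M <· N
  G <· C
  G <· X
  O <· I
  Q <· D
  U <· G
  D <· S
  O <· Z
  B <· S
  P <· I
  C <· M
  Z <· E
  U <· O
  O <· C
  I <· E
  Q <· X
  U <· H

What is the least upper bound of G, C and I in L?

M

Common upper bounds of {G, C, I}: M, N.
The least among these is M.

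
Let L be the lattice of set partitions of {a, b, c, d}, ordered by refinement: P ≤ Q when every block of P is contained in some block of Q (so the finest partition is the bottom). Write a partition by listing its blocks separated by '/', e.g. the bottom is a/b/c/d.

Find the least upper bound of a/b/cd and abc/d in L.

abcd

The join of a/b/cd and abc/d merges any blocks that overlap across the partitions, giving abcd.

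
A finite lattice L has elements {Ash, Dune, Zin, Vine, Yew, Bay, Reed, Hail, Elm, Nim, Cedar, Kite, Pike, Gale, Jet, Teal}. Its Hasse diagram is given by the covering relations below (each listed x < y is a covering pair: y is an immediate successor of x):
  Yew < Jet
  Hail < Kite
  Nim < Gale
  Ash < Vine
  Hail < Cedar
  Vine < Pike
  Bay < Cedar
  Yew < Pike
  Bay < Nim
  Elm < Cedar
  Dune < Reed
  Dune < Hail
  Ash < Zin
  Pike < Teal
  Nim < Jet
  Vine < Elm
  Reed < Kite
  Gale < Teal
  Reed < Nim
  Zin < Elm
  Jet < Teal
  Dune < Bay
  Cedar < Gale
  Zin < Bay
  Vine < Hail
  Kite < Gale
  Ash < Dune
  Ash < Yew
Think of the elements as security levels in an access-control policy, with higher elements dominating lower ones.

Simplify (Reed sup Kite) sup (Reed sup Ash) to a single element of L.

Reed ∨ Kite = Kite
Reed ∨ Ash = Reed
Kite ∨ Reed = Kite

Kite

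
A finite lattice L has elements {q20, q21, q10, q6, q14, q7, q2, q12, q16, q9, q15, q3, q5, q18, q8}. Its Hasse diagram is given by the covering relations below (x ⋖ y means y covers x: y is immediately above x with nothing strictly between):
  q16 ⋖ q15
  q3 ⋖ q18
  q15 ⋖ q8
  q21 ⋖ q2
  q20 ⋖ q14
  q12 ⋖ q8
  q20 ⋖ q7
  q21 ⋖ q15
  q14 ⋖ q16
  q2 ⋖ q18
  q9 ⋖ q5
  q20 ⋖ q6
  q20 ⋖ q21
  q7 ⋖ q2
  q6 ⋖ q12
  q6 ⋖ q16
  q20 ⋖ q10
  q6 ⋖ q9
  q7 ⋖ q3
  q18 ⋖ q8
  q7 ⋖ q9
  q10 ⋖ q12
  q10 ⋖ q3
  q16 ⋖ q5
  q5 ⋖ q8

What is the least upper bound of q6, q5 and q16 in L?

Common upper bounds of {q6, q5, q16}: q5, q8.
The least among these is q5.

q5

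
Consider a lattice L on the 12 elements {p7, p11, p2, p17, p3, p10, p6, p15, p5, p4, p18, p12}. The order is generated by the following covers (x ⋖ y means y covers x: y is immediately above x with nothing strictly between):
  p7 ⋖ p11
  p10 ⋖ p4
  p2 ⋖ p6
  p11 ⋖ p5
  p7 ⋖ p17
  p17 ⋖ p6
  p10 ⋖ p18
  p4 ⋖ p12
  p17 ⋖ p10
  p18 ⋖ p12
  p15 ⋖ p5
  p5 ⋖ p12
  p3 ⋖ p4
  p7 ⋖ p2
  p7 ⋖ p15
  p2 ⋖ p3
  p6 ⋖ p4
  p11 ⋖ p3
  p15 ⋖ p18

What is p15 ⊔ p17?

Common upper bounds of {p15, p17}: p12, p18.
The least among these is p18.

p18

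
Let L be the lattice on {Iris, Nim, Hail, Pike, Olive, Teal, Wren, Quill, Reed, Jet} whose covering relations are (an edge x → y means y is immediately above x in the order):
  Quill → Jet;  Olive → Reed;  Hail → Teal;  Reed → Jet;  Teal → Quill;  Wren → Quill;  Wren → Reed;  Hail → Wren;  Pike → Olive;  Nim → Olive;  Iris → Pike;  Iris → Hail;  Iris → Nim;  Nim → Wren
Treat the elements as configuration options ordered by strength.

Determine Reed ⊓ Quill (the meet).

Common lower bounds of {Reed, Quill}: Hail, Iris, Nim, Wren.
The greatest among these is Wren.

Wren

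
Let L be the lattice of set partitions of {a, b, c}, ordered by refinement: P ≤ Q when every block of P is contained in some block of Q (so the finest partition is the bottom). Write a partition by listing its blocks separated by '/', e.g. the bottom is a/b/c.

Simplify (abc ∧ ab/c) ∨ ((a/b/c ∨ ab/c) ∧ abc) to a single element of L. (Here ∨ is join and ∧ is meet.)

ab/c

abc ∧ ab/c = ab/c
a/b/c ∨ ab/c = ab/c
ab/c ∧ abc = ab/c
ab/c ∨ ab/c = ab/c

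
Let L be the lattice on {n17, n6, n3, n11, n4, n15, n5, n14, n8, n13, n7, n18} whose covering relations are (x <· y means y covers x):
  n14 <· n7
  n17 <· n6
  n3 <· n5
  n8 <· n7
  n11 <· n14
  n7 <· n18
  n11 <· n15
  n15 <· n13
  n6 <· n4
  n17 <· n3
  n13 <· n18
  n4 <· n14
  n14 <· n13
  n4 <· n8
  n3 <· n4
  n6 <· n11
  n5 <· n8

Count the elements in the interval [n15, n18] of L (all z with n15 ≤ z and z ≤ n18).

3

The interval [n15, n18] = {n13, n15, n18}, which has 3 elements.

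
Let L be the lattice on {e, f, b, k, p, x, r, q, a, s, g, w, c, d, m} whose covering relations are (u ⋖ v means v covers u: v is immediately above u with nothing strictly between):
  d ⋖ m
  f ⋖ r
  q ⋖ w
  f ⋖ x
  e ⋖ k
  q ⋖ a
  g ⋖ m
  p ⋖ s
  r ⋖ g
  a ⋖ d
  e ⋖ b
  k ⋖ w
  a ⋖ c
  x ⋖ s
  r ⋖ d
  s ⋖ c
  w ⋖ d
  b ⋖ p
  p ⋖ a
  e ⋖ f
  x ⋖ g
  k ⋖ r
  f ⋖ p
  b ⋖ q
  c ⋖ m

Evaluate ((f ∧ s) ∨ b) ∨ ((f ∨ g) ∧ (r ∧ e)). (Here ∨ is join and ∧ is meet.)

p

f ∧ s = f
f ∨ b = p
f ∨ g = g
r ∧ e = e
g ∧ e = e
p ∨ e = p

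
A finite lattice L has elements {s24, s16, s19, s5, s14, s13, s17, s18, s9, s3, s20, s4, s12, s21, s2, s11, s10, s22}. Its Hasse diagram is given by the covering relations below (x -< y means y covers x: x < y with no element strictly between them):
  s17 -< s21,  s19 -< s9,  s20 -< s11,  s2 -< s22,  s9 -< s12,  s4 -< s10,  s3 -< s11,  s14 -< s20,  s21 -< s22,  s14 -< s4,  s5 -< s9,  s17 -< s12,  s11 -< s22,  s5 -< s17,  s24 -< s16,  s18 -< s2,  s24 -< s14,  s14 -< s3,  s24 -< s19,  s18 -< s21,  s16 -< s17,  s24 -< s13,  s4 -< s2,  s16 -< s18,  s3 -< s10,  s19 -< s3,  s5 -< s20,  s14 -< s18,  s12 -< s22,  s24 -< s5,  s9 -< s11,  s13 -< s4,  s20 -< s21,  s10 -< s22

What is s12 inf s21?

Common lower bounds of {s12, s21}: s16, s17, s24, s5.
The greatest among these is s17.

s17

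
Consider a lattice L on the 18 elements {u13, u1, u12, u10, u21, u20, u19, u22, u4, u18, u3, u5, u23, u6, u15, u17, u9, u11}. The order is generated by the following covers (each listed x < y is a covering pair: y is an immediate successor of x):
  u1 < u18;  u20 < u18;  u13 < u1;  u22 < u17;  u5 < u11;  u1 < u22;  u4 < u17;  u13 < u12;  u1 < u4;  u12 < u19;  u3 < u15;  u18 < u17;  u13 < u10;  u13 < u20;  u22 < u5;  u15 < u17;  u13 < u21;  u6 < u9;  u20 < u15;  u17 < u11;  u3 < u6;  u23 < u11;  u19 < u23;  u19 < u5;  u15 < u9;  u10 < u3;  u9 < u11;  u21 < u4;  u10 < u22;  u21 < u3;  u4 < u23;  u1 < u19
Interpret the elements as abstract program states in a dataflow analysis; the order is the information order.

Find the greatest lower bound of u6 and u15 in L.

u3

Common lower bounds of {u6, u15}: u10, u13, u21, u3.
The greatest among these is u3.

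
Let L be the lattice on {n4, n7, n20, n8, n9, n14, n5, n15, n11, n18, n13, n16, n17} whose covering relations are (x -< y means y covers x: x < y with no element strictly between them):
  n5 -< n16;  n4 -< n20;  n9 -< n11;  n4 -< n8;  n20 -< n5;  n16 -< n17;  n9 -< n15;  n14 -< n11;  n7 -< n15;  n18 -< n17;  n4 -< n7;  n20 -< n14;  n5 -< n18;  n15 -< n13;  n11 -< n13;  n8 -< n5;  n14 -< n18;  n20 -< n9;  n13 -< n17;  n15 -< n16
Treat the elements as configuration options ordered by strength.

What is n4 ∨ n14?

n14

Common upper bounds of {n4, n14}: n11, n13, n14, n17, n18.
The least among these is n14.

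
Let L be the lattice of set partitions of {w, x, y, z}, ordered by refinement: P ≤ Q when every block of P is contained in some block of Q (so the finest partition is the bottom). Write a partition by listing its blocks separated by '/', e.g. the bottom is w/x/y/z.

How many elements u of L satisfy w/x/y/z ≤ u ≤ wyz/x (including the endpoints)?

The interval [w/x/y/z, wyz/x] = {w/x/y/z, w/x/yz, wy/x/z, wyz/x, wz/x/y}, which has 5 elements.

5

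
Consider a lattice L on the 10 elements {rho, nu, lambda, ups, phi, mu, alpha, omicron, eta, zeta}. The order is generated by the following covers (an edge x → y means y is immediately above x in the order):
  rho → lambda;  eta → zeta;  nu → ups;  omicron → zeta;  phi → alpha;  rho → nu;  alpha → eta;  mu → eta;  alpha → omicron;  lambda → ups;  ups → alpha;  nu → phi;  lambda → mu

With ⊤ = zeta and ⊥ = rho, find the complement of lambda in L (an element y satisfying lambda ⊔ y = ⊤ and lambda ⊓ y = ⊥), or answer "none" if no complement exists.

none

For every candidate y, either lambda ∨ y ≠ zeta or lambda ∧ y ≠ rho; no complement exists.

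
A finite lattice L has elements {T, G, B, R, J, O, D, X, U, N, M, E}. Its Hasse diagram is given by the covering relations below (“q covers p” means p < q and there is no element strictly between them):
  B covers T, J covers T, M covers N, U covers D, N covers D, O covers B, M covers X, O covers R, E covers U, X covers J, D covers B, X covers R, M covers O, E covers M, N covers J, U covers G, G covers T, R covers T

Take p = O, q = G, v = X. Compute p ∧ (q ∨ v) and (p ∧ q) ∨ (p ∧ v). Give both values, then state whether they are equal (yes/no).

q ∨ v = E, so p ∧ (q ∨ v) = O ∧ E = O.
p ∧ q = T and p ∧ v = R, so (p ∧ q) ∨ (p ∧ v) = T ∨ R = R.
Equal: no.

O; R; no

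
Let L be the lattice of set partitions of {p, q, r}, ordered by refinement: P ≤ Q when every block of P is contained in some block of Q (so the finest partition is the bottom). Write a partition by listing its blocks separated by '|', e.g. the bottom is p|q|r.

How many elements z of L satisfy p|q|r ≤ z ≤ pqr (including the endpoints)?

5

The interval [p|q|r, pqr] = {pqr, pq|r, pr|q, p|qr, p|q|r}, which has 5 elements.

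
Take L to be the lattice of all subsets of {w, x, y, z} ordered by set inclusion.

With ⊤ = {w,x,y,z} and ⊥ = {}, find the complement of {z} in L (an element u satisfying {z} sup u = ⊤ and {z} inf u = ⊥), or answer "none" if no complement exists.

{w,x,y}

Need u with {z} ∨ u = {w,x,y,z} and {z} ∧ u = {}.
Checking each element gives: {w,x,y}.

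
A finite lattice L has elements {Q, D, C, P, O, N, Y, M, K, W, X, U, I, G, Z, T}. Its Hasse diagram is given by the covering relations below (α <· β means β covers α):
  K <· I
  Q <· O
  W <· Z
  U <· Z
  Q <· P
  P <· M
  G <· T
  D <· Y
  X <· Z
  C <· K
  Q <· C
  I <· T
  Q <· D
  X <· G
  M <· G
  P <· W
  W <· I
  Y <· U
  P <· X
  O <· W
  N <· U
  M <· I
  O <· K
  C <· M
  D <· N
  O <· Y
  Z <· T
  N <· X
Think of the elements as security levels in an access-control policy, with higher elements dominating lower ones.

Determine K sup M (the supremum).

Common upper bounds of {K, M}: I, T.
The least among these is I.

I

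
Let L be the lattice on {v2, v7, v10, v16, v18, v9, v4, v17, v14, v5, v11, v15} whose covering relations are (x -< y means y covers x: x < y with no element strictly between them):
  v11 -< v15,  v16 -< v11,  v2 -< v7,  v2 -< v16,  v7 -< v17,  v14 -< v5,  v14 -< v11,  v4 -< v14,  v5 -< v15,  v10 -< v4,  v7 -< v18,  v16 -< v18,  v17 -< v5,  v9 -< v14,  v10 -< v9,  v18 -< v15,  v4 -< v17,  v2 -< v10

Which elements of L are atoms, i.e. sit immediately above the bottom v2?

The atoms are exactly the elements that cover v2: v10, v16, v7.

v10, v16, v7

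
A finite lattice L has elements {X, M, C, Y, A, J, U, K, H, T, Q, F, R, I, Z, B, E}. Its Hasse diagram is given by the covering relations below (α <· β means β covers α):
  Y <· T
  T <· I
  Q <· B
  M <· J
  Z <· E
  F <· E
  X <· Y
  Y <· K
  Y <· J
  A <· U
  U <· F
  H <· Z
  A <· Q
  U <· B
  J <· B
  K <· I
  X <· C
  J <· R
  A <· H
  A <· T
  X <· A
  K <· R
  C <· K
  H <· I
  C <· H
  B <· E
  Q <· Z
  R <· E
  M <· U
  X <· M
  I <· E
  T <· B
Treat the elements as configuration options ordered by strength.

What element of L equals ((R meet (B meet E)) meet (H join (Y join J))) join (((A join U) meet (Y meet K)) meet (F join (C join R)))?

B ∧ E = B
R ∧ B = J
Y ∨ J = J
H ∨ J = E
J ∧ E = J
A ∨ U = U
Y ∧ K = Y
U ∧ Y = X
C ∨ R = R
F ∨ R = E
X ∧ E = X
J ∨ X = J

J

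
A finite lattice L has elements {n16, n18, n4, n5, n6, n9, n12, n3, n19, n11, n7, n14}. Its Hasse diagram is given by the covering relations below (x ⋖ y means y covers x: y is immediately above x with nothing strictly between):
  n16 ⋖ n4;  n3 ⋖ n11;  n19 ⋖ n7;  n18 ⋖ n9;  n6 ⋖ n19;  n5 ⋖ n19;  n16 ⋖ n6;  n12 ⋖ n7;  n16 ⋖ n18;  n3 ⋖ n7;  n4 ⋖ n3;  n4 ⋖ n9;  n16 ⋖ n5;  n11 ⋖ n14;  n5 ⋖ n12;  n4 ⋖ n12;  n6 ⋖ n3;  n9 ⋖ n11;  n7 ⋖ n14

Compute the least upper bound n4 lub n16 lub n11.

Common upper bounds of {n4, n16, n11}: n11, n14.
The least among these is n11.

n11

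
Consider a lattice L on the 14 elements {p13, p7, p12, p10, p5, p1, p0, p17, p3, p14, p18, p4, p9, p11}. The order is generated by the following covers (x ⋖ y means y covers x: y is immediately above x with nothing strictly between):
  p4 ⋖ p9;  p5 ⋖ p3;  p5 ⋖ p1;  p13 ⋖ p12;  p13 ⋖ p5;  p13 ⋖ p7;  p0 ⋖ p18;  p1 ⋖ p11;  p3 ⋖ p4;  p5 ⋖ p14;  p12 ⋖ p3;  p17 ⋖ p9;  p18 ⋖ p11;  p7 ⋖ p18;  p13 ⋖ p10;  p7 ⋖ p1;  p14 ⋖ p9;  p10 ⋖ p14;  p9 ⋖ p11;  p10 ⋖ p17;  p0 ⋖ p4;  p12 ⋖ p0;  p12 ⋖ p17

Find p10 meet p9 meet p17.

p10

Common lower bounds of {p10, p9, p17}: p10, p13.
The greatest among these is p10.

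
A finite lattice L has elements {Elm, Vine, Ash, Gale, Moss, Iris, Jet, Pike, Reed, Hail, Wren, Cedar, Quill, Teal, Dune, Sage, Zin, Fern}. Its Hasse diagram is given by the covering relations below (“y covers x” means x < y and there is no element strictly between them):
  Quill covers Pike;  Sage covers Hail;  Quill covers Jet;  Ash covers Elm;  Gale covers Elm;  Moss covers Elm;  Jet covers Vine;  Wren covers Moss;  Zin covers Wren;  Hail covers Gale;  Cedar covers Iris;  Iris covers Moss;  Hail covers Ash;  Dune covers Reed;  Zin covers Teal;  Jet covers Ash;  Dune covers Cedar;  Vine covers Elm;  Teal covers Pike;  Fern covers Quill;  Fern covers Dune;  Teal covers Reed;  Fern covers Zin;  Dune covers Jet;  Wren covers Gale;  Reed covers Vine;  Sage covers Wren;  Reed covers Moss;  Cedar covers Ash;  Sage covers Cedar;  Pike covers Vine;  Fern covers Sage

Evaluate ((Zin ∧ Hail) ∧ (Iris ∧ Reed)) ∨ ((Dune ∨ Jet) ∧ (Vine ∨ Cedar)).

Dune

Zin ∧ Hail = Gale
Iris ∧ Reed = Moss
Gale ∧ Moss = Elm
Dune ∨ Jet = Dune
Vine ∨ Cedar = Dune
Dune ∧ Dune = Dune
Elm ∨ Dune = Dune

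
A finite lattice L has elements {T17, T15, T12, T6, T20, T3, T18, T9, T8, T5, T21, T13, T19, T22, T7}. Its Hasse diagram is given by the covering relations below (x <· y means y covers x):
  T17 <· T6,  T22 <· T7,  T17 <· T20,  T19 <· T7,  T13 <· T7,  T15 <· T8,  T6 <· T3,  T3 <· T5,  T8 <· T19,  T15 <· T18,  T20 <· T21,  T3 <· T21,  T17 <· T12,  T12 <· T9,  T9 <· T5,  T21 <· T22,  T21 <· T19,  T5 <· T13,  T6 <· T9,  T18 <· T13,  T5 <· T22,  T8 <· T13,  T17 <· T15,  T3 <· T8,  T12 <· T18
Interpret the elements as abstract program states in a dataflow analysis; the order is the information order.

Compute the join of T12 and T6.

Common upper bounds of {T12, T6}: T13, T22, T5, T7, T9.
The least among these is T9.

T9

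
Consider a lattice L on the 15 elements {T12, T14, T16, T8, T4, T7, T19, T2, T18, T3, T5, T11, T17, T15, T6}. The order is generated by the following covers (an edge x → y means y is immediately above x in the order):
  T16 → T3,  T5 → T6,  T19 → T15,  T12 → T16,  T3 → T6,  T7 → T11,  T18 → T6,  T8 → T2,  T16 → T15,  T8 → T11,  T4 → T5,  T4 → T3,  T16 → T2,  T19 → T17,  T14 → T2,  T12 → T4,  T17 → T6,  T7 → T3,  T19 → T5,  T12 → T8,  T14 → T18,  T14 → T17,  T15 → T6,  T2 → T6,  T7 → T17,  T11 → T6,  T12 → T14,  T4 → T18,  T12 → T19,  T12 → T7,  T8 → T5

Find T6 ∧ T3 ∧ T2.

T16

Common lower bounds of {T6, T3, T2}: T12, T16.
The greatest among these is T16.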